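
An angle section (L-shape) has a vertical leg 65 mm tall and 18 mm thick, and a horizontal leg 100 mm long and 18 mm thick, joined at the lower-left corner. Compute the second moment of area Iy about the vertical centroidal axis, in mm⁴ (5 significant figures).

Iy ≈ 2.4903 × 10⁶ mm⁴

Break the section into simple shapes (no overlaps), measuring from the bottom-left corner of the bounding box.
Vertical leg: 18 × 65, A = 1 170 mm², x = 9 mm, Ī = 31 590 mm⁴.
Horizontal leg (remainder): 82 × 18, A = 1 476 mm², x = 59 mm, Ī = 827 052 mm⁴.
Centroid: x̄ = ΣA·x / ΣA = 36.89116 mm.
Transfer each piece to the vertical centroidal axis using Ī + A·d² with d = x − 36.89116:
  vertical leg: d = -27.89116 mm → contributes +941752.4 mm⁴
  horizontal leg (remainder): d = 22.10884 mm → contributes +1 548 522 mm⁴
Total I = 2 490 275 mm⁴.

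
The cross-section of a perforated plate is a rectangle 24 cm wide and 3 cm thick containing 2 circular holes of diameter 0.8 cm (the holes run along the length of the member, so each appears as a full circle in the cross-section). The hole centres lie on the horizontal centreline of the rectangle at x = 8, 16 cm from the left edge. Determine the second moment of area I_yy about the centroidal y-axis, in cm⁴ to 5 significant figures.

I_yy ≈ 3439.9 cm⁴

Break the section into simple shapes (no overlaps), measuring from the bottom-left corner of the bounding box.
Plate: 24 × 3, A = 72 cm², x = 12 cm, Ī = 3 456 cm⁴.
Hole 1 (subtracted): ⌀0.8, A = 0.5026548 cm², x = 8 cm, Ī = 0.02010619 cm⁴.
Hole 2 (subtracted): ⌀0.8, A = 0.5026548 cm², x = 16 cm, Ī = 0.02010619 cm⁴.
By symmetry the centroid is at mid-width, x̄ = 12 cm.
Transfer each piece to the centroidal y-axis using Ī + A·d² with d = x − 12:
  plate: d = 0 cm → contributes +3 456 cm⁴
  hole 1: d = -4 cm → contributes −8.062583 cm⁴
  hole 2: d = 4 cm → contributes −8.062583 cm⁴
Total I = 3439.875 cm⁴.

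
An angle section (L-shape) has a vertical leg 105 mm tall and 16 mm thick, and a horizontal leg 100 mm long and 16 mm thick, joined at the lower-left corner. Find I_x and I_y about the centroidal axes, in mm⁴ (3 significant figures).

I_x ≈ 3.05 × 10⁶ mm⁴, I_y ≈ 2.69 × 10⁶ mm⁴

Split into non-overlapping primitives; take the origin at the lower-left of the bounding box.
Vertical leg: 16 × 105, A = 1 680 mm², y = 52.5 mm, Ī = 1 543 500 mm⁴.
Horizontal leg (remainder): 84 × 16, A = 1 344 mm², y = 8 mm, Ī = 28 672 mm⁴.
Centroid: ȳ = ΣA·y / ΣA = 32.722 mm.
Transfer each piece to the centroidal x-axis using Ī + A·d² with d = y − 32.722:
  vertical leg: d = 19.778 mm → contributes +2 200 650 mm⁴
  horizontal leg (remainder): d = -24.722 mm → contributes +850 109 mm⁴
Total I = 3 050 759 mm⁴.
For the y-axis: x̄ = 30.222 mm.
Repeating about the centroidal y-axis gives I_y = 2 692 779 mm⁴.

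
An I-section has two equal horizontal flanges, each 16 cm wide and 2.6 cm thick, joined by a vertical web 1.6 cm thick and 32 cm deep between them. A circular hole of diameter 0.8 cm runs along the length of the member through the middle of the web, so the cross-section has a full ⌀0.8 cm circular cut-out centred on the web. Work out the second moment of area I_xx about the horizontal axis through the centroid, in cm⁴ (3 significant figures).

I_xx ≈ 2.93 × 10⁴ cm⁴

Split into non-overlapping primitives; take the origin at the lower-left of the bounding box.
Bottom flange: 16 × 2.6, A = 41.6 cm², y = 1.3 cm, Ī = 23.435 cm⁴.
Web: 1.6 × 32, A = 51.2 cm², y = 18.6 cm, Ī = 4369.1 cm⁴.
Top flange: 16 × 2.6, A = 41.6 cm², y = 35.9 cm, Ī = 23.435 cm⁴.
Hole (subtracted): ⌀0.8, A = 0.50265 cm², y = 18.6 cm, Ī = 0.020106 cm⁴.
By symmetry the centroid is at mid-height, ȳ = 18.6 cm.
Transfer each piece to the horizontal axis through the centroid using Ī + A·d² with d = y − 18.6:
  bottom flange: d = -17.3 cm → contributes +12 474 cm⁴
  web: d = 0 cm → contributes +4369.1 cm⁴
  top flange: d = 17.3 cm → contributes +12 474 cm⁴
  hole: d = 0 cm → contributes −0.020106 cm⁴
Total I = 29 317 cm⁴.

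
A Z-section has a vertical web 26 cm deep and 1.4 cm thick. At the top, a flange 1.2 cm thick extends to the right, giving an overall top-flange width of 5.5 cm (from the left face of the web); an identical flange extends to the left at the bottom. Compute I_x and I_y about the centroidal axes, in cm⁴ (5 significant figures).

I_x ≈ 3564.7 cm⁴, I_y ≈ 94.145 cm⁴

Treat the section as a set of non-overlapping primitives; coordinates are from the bounding-box lower-left.
Web: 1.4 × 26, A = 36.4 cm², y = 13 cm, Ī = 2050.533 cm⁴.
Top flange (beyond web): 4.1 × 1.2, A = 4.92 cm², y = 25.4 cm, Ī = 0.5904 cm⁴.
Bottom flange (beyond web): 4.1 × 1.2, A = 4.92 cm², y = 0.6 cm, Ī = 0.5904 cm⁴.
Centroid: ȳ = ΣA·y / ΣA = 13 cm.
Transfer each piece to the centroidal x-axis using Ī + A·d² with d = y − 13:
  web: d = 0 cm → contributes +2050.533 cm⁴
  top flange (beyond web): d = 12.4 cm → contributes +757.0896 cm⁴
  bottom flange (beyond web): d = -12.4 cm → contributes +757.0896 cm⁴
Total I = 3564.713 cm⁴.
For the y-axis: x̄ = 4.8 cm.
Repeating about the centroidal y-axis gives I_y = 94.14453 cm⁴.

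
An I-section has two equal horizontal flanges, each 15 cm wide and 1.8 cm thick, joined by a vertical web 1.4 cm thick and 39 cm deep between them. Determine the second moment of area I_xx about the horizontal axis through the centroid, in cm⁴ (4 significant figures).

I_xx ≈ 2.941 × 10⁴ cm⁴

Split into non-overlapping primitives; take the origin at the lower-left of the bounding box.
Bottom flange: 15 × 1.8, A = 27 cm², y = 0.9 cm, Ī = 7.29 cm⁴.
Web: 1.4 × 39, A = 54.6 cm², y = 21.3 cm, Ī = 6920.55 cm⁴.
Top flange: 15 × 1.8, A = 27 cm², y = 41.7 cm, Ī = 7.29 cm⁴.
By symmetry the centroid is at mid-height, ȳ = 21.3 cm.
Transfer each piece to the horizontal axis through the centroid using Ī + A·d² with d = y − 21.3:
  bottom flange: d = -20.4 cm → contributes +11243.6 cm⁴
  web: d = 0 cm → contributes +6920.55 cm⁴
  top flange: d = 20.4 cm → contributes +11243.6 cm⁴
Total I = 29407.8 cm⁴.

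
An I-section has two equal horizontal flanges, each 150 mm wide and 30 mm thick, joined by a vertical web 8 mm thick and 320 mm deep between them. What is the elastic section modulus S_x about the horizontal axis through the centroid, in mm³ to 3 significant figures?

S_x ≈ 1.57 × 10⁶ mm³

Break the section into simple shapes (no overlaps), measuring from the bottom-left corner of the bounding box.
Bottom flange: 150 × 30, A = 4 500 mm², y = 15 mm, Ī = 337 500 mm⁴.
Web: 8 × 320, A = 2 560 mm², y = 190 mm, Ī = 21 845 333 mm⁴.
Top flange: 150 × 30, A = 4 500 mm², y = 365 mm, Ī = 337 500 mm⁴.
By symmetry the centroid is at mid-height, ȳ = 190 mm.
Transfer each piece to the horizontal axis through the centroid using Ī + A·d² with d = y − 190:
  bottom flange: d = -175 mm → contributes +138 150 000 mm⁴
  web: d = 0 mm → contributes +21 845 333 mm⁴
  top flange: d = 175 mm → contributes +138 150 000 mm⁴
Total I = 298 145 333 mm⁴.
Extreme fibre distance c = 190 mm; S = I/c = 1 569 186 mm³.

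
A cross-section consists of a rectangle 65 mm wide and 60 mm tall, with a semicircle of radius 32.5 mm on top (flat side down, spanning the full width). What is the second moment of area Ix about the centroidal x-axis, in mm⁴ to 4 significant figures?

Decompose the section into non-overlapping parts with the origin at the bottom-left of its bounding rectangle.
Rectangular body: 65 × 60, A = 3 900 mm², y = 30 mm, Ī = 1 170 000 mm⁴.
Semicircular cap: semicircle r = 32.5, A = 1659.15 mm², y = 73.7934 mm, Ī = 122 452 mm⁴.
Centroid: ȳ = ΣA·y / ΣA = 43.0703 mm.
Transfer each piece to the centroidal x-axis using Ī + A·d² with d = y − 43.0703:
  rectangular body: d = -13.0703 mm → contributes +1 836 252 mm⁴
  semicircular cap: d = 30.7231 mm → contributes +1 688 541 mm⁴
Total I = 3 524 792 mm⁴.

Ix ≈ 3.525 × 10⁶ mm⁴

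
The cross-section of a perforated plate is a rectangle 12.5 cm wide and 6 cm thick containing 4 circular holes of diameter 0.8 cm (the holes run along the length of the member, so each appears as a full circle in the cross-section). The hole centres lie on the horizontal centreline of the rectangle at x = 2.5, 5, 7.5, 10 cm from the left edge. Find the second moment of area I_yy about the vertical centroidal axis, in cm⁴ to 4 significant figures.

Decompose the section into non-overlapping parts with the origin at the bottom-left of its bounding rectangle.
Plate: 12.5 × 6, A = 75 cm², x = 6.25 cm, Ī = 976.563 cm⁴.
Hole 1 (subtracted): ⌀0.8, A = 0.502655 cm², x = 2.5 cm, Ī = 0.0201062 cm⁴.
Hole 2 (subtracted): ⌀0.8, A = 0.502655 cm², x = 5 cm, Ī = 0.0201062 cm⁴.
Hole 3 (subtracted): ⌀0.8, A = 0.502655 cm², x = 7.5 cm, Ī = 0.0201062 cm⁴.
Hole 4 (subtracted): ⌀0.8, A = 0.502655 cm², x = 10 cm, Ī = 0.0201062 cm⁴.
By symmetry the centroid is at mid-width, x̄ = 6.25 cm.
Transfer each piece to the vertical centroidal axis using Ī + A·d² with d = x − 6.25:
  plate: d = 0 cm → contributes +976.563 cm⁴
  hole 1: d = -3.75 cm → contributes −7.08869 cm⁴
  hole 2: d = -1.25 cm → contributes −0.805504 cm⁴
  hole 3: d = 1.25 cm → contributes −0.805504 cm⁴
  hole 4: d = 3.75 cm → contributes −7.08869 cm⁴
Total I = 960.774 cm⁴.

I_yy ≈ 960.8 cm⁴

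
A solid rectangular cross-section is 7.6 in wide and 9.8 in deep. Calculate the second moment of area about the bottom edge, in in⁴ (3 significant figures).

The section: 7.6 × 9.8, A = 74.48 in², y = 4.9 in, Ī = 596.09 in⁴.
Transfer it to the base of the section using Ī + A·d² with d = y − 0:
  the section: d = 4.9 in → contributes +2384.4 in⁴
Total I = 2384.4 in⁴.

I_base ≈ 2380 in⁴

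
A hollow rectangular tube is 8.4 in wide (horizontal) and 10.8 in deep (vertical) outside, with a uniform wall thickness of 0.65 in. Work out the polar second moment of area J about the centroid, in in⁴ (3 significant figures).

J ≈ 625 in⁴

Break the section into simple shapes (no overlaps), measuring from the bottom-left corner of the bounding box.
Outer rectangle: 8.4 × 10.8, A = 90.72 in², y = 5.4 in, Ī = 881.8 in⁴.
Inner void (subtracted): 7.1 × 9.5, A = 67.45 in², y = 5.4 in, Ī = 507.28 in⁴.
By symmetry the centroid is at mid-height, ȳ = 5.4 in.
All pieces are centred on the centroidal x-axis, so I = ΣĪ (holes subtracted) = 374.52 in⁴.
Repeating about the centroidal y-axis gives I_y = 250.09 in⁴.
Polar second moment: J = I_x + I_y = 624.61 in⁴.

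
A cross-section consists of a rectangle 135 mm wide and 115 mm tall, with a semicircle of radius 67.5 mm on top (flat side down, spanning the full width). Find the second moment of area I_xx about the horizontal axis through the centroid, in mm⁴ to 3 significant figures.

Decompose the section into non-overlapping parts with the origin at the bottom-left of its bounding rectangle.
Rectangular body: 135 × 115, A = 15 525 mm², y = 57.5 mm, Ī = 17 109 844 mm⁴.
Semicircular cap: semicircle r = 67.5, A = 7156.9 mm², y = 143.65 mm, Ī = 2 278 490 mm⁴.
Centroid: ȳ = ΣA·y / ΣA = 84.683 mm.
Transfer each piece to the horizontal axis through the centroid using Ī + A·d² with d = y − 84.683:
  rectangular body: d = -27.183 mm → contributes +28 581 215 mm⁴
  semicircular cap: d = 58.965 mm → contributes +27 162 451 mm⁴
Total I = 55 743 665 mm⁴.

I_xx ≈ 5.57 × 10⁷ mm⁴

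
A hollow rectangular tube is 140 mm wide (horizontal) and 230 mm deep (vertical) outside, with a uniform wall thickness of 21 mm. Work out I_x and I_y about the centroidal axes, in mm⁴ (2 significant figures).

I_x ≈ 8.8 × 10⁷ mm⁴, I_y ≈ 3.8 × 10⁷ mm⁴

Treat the section as a set of non-overlapping primitives; coordinates are from the bounding-box lower-left.
Outer rectangle: 140 × 230, A = 32 200 mm², y = 115 mm, Ī = 141 948 333 mm⁴.
Inner void (subtracted): 98 × 188, A = 18 424 mm², y = 115 mm, Ī = 54 264 821 mm⁴.
By symmetry the centroid is at mid-height, ȳ = 115 mm.
All pieces are centred on the centroidal x-axis, so I = ΣĪ (holes subtracted) = 87 683 512 mm⁴.
Repeating about the centroidal y-axis gives I_y = 37 847 992 mm⁴.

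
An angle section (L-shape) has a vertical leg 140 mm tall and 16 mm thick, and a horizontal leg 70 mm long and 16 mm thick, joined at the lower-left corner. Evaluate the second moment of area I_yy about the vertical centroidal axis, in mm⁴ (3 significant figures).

I_yy ≈ 1.02 × 10⁶ mm⁴

Split into non-overlapping primitives; take the origin at the lower-left of the bounding box.
Vertical leg: 16 × 140, A = 2 240 mm², x = 8 mm, Ī = 47 787 mm⁴.
Horizontal leg (remainder): 54 × 16, A = 864 mm², x = 43 mm, Ī = 209 952 mm⁴.
Centroid: x̄ = ΣA·x / ΣA = 17.742 mm.
Transfer each piece to the vertical centroidal axis using Ī + A·d² with d = x − 17.742:
  vertical leg: d = -9.7423 mm → contributes +260 389 mm⁴
  horizontal leg (remainder): d = 25.258 mm → contributes +761 143 mm⁴
Total I = 1 021 532 mm⁴.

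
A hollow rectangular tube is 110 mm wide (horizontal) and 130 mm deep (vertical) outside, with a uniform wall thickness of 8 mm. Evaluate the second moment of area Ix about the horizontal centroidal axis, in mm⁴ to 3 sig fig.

Split into non-overlapping primitives; take the origin at the lower-left of the bounding box.
Outer rectangle: 110 × 130, A = 14 300 mm², y = 65 mm, Ī = 20 139 167 mm⁴.
Inner void (subtracted): 94 × 114, A = 10 716 mm², y = 65 mm, Ī = 11 605 428 mm⁴.
By symmetry the centroid is at mid-height, ȳ = 65 mm.
All pieces are centred on the horizontal centroidal axis, so I = ΣĪ (holes subtracted) = 8 533 739 mm⁴.

Ix ≈ 8.53 × 10⁶ mm⁴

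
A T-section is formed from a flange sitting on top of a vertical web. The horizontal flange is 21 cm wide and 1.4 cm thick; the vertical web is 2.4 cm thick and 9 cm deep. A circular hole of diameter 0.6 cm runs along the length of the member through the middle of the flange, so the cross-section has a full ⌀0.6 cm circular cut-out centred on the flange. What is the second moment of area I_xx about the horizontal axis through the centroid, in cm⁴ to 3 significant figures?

Decompose the section into non-overlapping parts with the origin at the bottom-left of its bounding rectangle.
Flange: 21 × 1.4, A = 29.4 cm², y = 9.7 cm, Ī = 4.802 cm⁴.
Web: 2.4 × 9, A = 21.6 cm², y = 4.5 cm, Ī = 145.8 cm⁴.
Hole (subtracted): ⌀0.6, A = 0.28274 cm², y = 9.7 cm, Ī = 0.0063617 cm⁴.
Centroid: ȳ = ΣA·y / ΣA = 7.4854 cm.
Transfer each piece to the horizontal axis through the centroid using Ī + A·d² with d = y − 7.4854:
  flange: d = 2.2146 cm → contributes +149 cm⁴
  web: d = -2.9854 cm → contributes +338.31 cm⁴
  hole: d = 2.2146 cm → contributes −1.3931 cm⁴
Total I = 485.91 cm⁴.

I_xx ≈ 486 cm⁴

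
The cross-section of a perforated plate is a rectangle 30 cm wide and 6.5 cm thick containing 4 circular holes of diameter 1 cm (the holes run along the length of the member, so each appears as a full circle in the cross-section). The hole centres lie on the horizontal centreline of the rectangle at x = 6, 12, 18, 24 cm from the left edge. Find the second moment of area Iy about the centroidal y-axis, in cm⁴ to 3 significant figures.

Split into non-overlapping primitives; take the origin at the lower-left of the bounding box.
Plate: 30 × 6.5, A = 195 cm², x = 15 cm, Ī = 14 625 cm⁴.
Hole 1 (subtracted): ⌀1, A = 0.7854 cm², x = 6 cm, Ī = 0.049087 cm⁴.
Hole 2 (subtracted): ⌀1, A = 0.7854 cm², x = 12 cm, Ī = 0.049087 cm⁴.
Hole 3 (subtracted): ⌀1, A = 0.7854 cm², x = 18 cm, Ī = 0.049087 cm⁴.
Hole 4 (subtracted): ⌀1, A = 0.7854 cm², x = 24 cm, Ī = 0.049087 cm⁴.
By symmetry the centroid is at mid-width, x̄ = 15 cm.
Transfer each piece to the centroidal y-axis using Ī + A·d² with d = x − 15:
  plate: d = 0 cm → contributes +14 625 cm⁴
  hole 1: d = -9 cm → contributes −63.666 cm⁴
  hole 2: d = -3 cm → contributes −7.1177 cm⁴
  hole 3: d = 3 cm → contributes −7.1177 cm⁴
  hole 4: d = 9 cm → contributes −63.666 cm⁴
Total I = 14 483 cm⁴.

Iy ≈ 1.45 × 10⁴ cm⁴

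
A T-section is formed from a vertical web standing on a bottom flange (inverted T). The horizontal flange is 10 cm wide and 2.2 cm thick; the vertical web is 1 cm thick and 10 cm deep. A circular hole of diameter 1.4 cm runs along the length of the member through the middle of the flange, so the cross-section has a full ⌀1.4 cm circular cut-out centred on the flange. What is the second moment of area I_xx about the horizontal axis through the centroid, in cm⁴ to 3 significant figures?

I_xx ≈ 342 cm⁴

Split into non-overlapping primitives; take the origin at the lower-left of the bounding box.
Flange: 10 × 2.2, A = 22 cm², y = 1.1 cm, Ī = 8.8733 cm⁴.
Web: 1 × 10, A = 10 cm², y = 7.2 cm, Ī = 83.333 cm⁴.
Hole (subtracted): ⌀1.4, A = 1.5394 cm², y = 1.1 cm, Ī = 0.18857 cm⁴.
Centroid: ȳ = ΣA·y / ΣA = 3.1026 cm.
Transfer each piece to the horizontal axis through the centroid using Ī + A·d² with d = y − 3.1026:
  flange: d = -2.0026 cm → contributes +97.101 cm⁴
  web: d = 4.0974 cm → contributes +251.22 cm⁴
  hole: d = -2.0026 cm → contributes −6.362 cm⁴
Total I = 341.96 cm⁴.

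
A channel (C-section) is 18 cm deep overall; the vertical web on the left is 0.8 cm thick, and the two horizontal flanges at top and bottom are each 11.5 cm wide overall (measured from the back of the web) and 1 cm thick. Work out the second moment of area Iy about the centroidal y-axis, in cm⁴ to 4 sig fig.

Decompose the section into non-overlapping parts with the origin at the bottom-left of its bounding rectangle.
Web: 0.8 × 18, A = 14.4 cm², x = 0.4 cm, Ī = 0.768 cm⁴.
Top flange (beyond web): 10.7 × 1, A = 10.7 cm², x = 6.15 cm, Ī = 102.087 cm⁴.
Bottom flange (beyond web): 10.7 × 1, A = 10.7 cm², x = 6.15 cm, Ī = 102.087 cm⁴.
Centroid: x̄ = ΣA·x / ΣA = 3.83715 cm.
Transfer each piece to the centroidal y-axis using Ī + A·d² with d = x − 3.83715:
  web: d = -3.43715 cm → contributes +170.89 cm⁴
  top flange (beyond web): d = 2.31285 cm → contributes +159.324 cm⁴
  bottom flange (beyond web): d = 2.31285 cm → contributes +159.324 cm⁴
Total I = 489.538 cm⁴.

Iy ≈ 489.5 cm⁴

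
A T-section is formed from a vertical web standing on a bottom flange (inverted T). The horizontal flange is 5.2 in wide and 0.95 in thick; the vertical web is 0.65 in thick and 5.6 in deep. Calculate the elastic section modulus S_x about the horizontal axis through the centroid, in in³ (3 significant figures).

Decompose the section into non-overlapping parts with the origin at the bottom-left of its bounding rectangle.
Flange: 5.2 × 0.95, A = 4.94 in², y = 0.475 in, Ī = 0.37153 in⁴.
Web: 0.65 × 5.6, A = 3.64 in², y = 3.75 in, Ī = 9.5125 in⁴.
Centroid: ȳ = ΣA·y / ΣA = 1.8644 in.
Transfer each piece to the horizontal axis through the centroid using Ī + A·d² with d = y − 1.8644:
  flange: d = -1.3894 in → contributes +9.9078 in⁴
  web: d = 1.8856 in → contributes +22.455 in⁴
Total I = 32.362 in⁴.
Extreme fibre distance c = 4.6856 in; S = I/c = 6.9068 in³.

S_x ≈ 6.91 in³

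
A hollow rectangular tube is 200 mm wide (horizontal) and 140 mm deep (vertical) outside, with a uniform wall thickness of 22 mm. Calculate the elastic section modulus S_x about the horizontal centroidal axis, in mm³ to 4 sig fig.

S_x ≈ 4.890 × 10⁵ mm³

Decompose the section into non-overlapping parts with the origin at the bottom-left of its bounding rectangle.
Outer rectangle: 200 × 140, A = 28 000 mm², y = 70 mm, Ī = 45 733 333 mm⁴.
Inner void (subtracted): 156 × 96, A = 14 976 mm², y = 70 mm, Ī = 11 501 568 mm⁴.
By symmetry the centroid is at mid-height, ȳ = 70 mm.
All pieces are centred on the horizontal centroidal axis, so I = ΣĪ (holes subtracted) = 34 231 765 mm⁴.
Extreme fibre distance c = 70 mm; S = I/c = 489 025 mm³.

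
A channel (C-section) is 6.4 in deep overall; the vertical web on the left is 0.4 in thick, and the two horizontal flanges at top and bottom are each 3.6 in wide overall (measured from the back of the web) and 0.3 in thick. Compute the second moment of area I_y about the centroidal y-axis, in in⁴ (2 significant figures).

Treat the section as a set of non-overlapping primitives; coordinates are from the bounding-box lower-left.
Web: 0.4 × 6.4, A = 2.56 in², x = 0.2 in, Ī = 0.03413 in⁴.
Top flange (beyond web): 3.2 × 0.3, A = 0.96 in², x = 2 in, Ī = 0.8192 in⁴.
Bottom flange (beyond web): 3.2 × 0.3, A = 0.96 in², x = 2 in, Ī = 0.8192 in⁴.
Centroid: x̄ = ΣA·x / ΣA = 0.9714 in.
Transfer each piece to the centroidal y-axis using Ī + A·d² with d = x − 0.9714:
  web: d = -0.7714 in → contributes +1.558 in⁴
  top flange (beyond web): d = 1.029 in → contributes +1.835 in⁴
  bottom flange (beyond web): d = 1.029 in → contributes +1.835 in⁴
Total I = 5.227 in⁴.

I_y ≈ 5.2 in⁴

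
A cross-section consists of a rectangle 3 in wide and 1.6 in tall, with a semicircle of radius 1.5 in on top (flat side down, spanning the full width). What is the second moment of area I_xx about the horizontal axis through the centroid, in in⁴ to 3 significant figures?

I_xx ≈ 5.78 in⁴

Split into non-overlapping primitives; take the origin at the lower-left of the bounding box.
Rectangular body: 3 × 1.6, A = 4.8 in², y = 0.8 in, Ī = 1.024 in⁴.
Semicircular cap: semicircle r = 1.5, A = 3.5343 in², y = 2.2366 in, Ī = 0.55564 in⁴.
Centroid: ȳ = ΣA·y / ΣA = 1.4092 in.
Transfer each piece to the horizontal axis through the centroid using Ī + A·d² with d = y − 1.4092:
  rectangular body: d = -0.60922 in → contributes +2.8055 in⁴
  semicircular cap: d = 0.8274 in → contributes +2.9752 in⁴
Total I = 5.7807 in⁴.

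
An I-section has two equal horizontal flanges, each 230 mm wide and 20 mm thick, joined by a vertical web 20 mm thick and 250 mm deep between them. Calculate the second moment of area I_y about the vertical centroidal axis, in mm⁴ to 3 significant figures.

Break the section into simple shapes (no overlaps), measuring from the bottom-left corner of the bounding box.
Bottom flange: 230 × 20, A = 4 600 mm², x = 115 mm, Ī = 20 278 333 mm⁴.
Web: 20 × 250, A = 5 000 mm², x = 115 mm, Ī = 166 667 mm⁴.
Top flange: 230 × 20, A = 4 600 mm², x = 115 mm, Ī = 20 278 333 mm⁴.
By symmetry the centroid is at mid-width, x̄ = 115 mm.
All pieces are centred on the vertical centroidal axis, so I = ΣĪ = 40 723 333 mm⁴.

I_y ≈ 4.07 × 10⁷ mm⁴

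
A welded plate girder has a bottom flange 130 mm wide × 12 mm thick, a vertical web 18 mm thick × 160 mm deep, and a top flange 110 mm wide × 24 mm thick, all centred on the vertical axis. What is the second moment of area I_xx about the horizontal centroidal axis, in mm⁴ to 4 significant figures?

I_xx ≈ 3.850 × 10⁷ mm⁴

Decompose the section into non-overlapping parts with the origin at the bottom-left of its bounding rectangle.
Bottom plate: 130 × 12, A = 1 560 mm², y = 6 mm, Ī = 18 720 mm⁴.
Web plate: 18 × 160, A = 2 880 mm², y = 92 mm, Ī = 6 144 000 mm⁴.
Top plate: 110 × 24, A = 2 640 mm², y = 184 mm, Ī = 126 720 mm⁴.
Centroid: ȳ = ΣA·y / ΣA = 107.356 mm.
Transfer each piece to the horizontal centroidal axis using Ī + A·d² with d = y − 107.356:
  bottom plate: d = -101.356 mm → contributes +16 044 639 mm⁴
  web plate: d = -15.3559 mm → contributes +6 823 117 mm⁴
  top plate: d = 76.6441 mm → contributes +15 634 907 mm⁴
Total I = 38 502 663 mm⁴.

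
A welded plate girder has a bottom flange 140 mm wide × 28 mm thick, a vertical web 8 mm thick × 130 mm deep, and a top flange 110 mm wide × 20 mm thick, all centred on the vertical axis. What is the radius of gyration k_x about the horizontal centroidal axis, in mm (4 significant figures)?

Treat the section as a set of non-overlapping primitives; coordinates are from the bounding-box lower-left.
Bottom plate: 140 × 28, A = 3 920 mm², y = 14 mm, Ī = 256 107 mm⁴.
Web plate: 8 × 130, A = 1 040 mm², y = 93 mm, Ī = 1 464 667 mm⁴.
Top plate: 110 × 20, A = 2 200 mm², y = 168 mm, Ī = 73333.3 mm⁴.
Centroid: ȳ = ΣA·y / ΣA = 72.7933 mm.
Transfer each piece to the horizontal centroidal axis using Ī + A·d² with d = y − 72.7933:
  bottom plate: d = -58.7933 mm → contributes +13 806 181 mm⁴
  web plate: d = 20.2067 mm → contributes +1 889 310 mm⁴
  top plate: d = 95.2067 mm → contributes +20 014 830 mm⁴
Total I = 35 710 321 mm⁴.
Radius of gyration: k = √(I/A) = √(35 710 321 / 7 160) = 70.6221 mm.

k_x ≈ 70.62 mm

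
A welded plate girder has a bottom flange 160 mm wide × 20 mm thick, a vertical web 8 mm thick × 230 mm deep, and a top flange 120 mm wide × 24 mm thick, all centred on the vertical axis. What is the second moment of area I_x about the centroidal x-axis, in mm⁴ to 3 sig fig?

Break the section into simple shapes (no overlaps), measuring from the bottom-left corner of the bounding box.
Bottom plate: 160 × 20, A = 3 200 mm², y = 10 mm, Ī = 106 667 mm⁴.
Web plate: 8 × 230, A = 1 840 mm², y = 135 mm, Ī = 8 111 333 mm⁴.
Top plate: 120 × 24, A = 2 880 mm², y = 262 mm, Ī = 138 240 mm⁴.
Centroid: ȳ = ΣA·y / ΣA = 130.68 mm.
Transfer each piece to the centroidal x-axis using Ī + A·d² with d = y − 130.68:
  bottom plate: d = -120.68 mm → contributes +46 707 890 mm⁴
  web plate: d = 4.3232 mm → contributes +8 145 724 mm⁴
  top plate: d = 131.32 mm → contributes +49 806 119 mm⁴
Total I = 104 659 733 mm⁴.

I_x ≈ 1.05 × 10⁸ mm⁴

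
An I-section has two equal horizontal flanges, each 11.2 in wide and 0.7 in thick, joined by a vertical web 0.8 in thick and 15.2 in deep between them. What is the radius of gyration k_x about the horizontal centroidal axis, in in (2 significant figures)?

k_x ≈ 6.6 in

Break the section into simple shapes (no overlaps), measuring from the bottom-left corner of the bounding box.
Bottom flange: 11.2 × 0.7, A = 7.84 in², y = 0.35 in, Ī = 0.3201 in⁴.
Web: 0.8 × 15.2, A = 12.16 in², y = 8.3 in, Ī = 234.1 in⁴.
Top flange: 11.2 × 0.7, A = 7.84 in², y = 16.25 in, Ī = 0.3201 in⁴.
By symmetry the centroid is at mid-height, ȳ = 8.3 in.
Transfer each piece to the horizontal centroidal axis using Ī + A·d² with d = y − 8.3:
  bottom flange: d = -7.95 in → contributes +495.8 in⁴
  web: d = 0 in → contributes +234.1 in⁴
  top flange: d = 7.95 in → contributes +495.8 in⁴
Total I = 1 226 in⁴.
Radius of gyration: k = √(I/A) = √(1 226 / 27.84) = 6.635 in.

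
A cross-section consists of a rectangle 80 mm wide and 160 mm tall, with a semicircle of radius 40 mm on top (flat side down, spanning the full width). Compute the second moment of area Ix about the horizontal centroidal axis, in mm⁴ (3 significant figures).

Ix ≈ 4.73 × 10⁷ mm⁴

Decompose the section into non-overlapping parts with the origin at the bottom-left of its bounding rectangle.
Rectangular body: 80 × 160, A = 12 800 mm², y = 80 mm, Ī = 27 306 667 mm⁴.
Semicircular cap: semicircle r = 40, A = 2513.3 mm², y = 176.98 mm, Ī = 280 978 mm⁴.
Centroid: ȳ = ΣA·y / ΣA = 95.916 mm.
Transfer each piece to the horizontal centroidal axis using Ī + A·d² with d = y − 95.916:
  rectangular body: d = -15.916 mm → contributes +30 549 218 mm⁴
  semicircular cap: d = 81.06 mm → contributes +16 795 155 mm⁴
Total I = 47 344 373 mm⁴.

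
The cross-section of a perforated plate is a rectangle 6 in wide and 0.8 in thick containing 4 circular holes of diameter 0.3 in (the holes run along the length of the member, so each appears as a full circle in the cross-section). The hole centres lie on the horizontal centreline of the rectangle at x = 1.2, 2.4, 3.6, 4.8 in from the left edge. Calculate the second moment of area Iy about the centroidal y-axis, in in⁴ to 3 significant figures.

Iy ≈ 13.9 in⁴

Treat the section as a set of non-overlapping primitives; coordinates are from the bounding-box lower-left.
Plate: 6 × 0.8, A = 4.8 in², x = 3 in, Ī = 14.4 in⁴.
Hole 1 (subtracted): ⌀0.3, A = 0.070686 in², x = 1.2 in, Ī = 0.00039761 in⁴.
Hole 2 (subtracted): ⌀0.3, A = 0.070686 in², x = 2.4 in, Ī = 0.00039761 in⁴.
Hole 3 (subtracted): ⌀0.3, A = 0.070686 in², x = 3.6 in, Ī = 0.00039761 in⁴.
Hole 4 (subtracted): ⌀0.3, A = 0.070686 in², x = 4.8 in, Ī = 0.00039761 in⁴.
By symmetry the centroid is at mid-width, x̄ = 3 in.
Transfer each piece to the centroidal y-axis using Ī + A·d² with d = x − 3:
  plate: d = 0 in → contributes +14.4 in⁴
  hole 1: d = -1.8 in → contributes −0.22942 in⁴
  hole 2: d = -0.6 in → contributes −0.025845 in⁴
  hole 3: d = 0.6 in → contributes −0.025845 in⁴
  hole 4: d = 1.8 in → contributes −0.22942 in⁴
Total I = 13.889 in⁴.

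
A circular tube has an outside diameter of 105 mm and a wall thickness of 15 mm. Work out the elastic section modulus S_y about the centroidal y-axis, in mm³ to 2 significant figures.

S_y ≈ 8.4 × 10⁴ mm³

Break the section into simple shapes (no overlaps), measuring from the bottom-left corner of the bounding box.
Outer circle: ⌀105, A = 8 659 mm², x = 52.5 mm, Ī = 5 966 602 mm⁴.
Bore (subtracted): ⌀75, A = 4 418 mm², x = 52.5 mm, Ī = 1 553 156 mm⁴.
By symmetry the centroid is at mid-width, x̄ = 52.5 mm.
All pieces are centred on the centroidal y-axis, so I = ΣĪ (holes subtracted) = 4 413 447 mm⁴.
Extreme fibre distance c = 52.5 mm; S = I/c = 84 066 mm³.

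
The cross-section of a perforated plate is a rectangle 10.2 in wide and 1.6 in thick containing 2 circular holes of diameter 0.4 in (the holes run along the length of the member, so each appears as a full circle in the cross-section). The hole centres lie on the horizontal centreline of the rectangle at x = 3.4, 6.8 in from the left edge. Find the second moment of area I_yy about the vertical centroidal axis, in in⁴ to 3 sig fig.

I_yy ≈ 141 in⁴

Break the section into simple shapes (no overlaps), measuring from the bottom-left corner of the bounding box.
Plate: 10.2 × 1.6, A = 16.32 in², x = 5.1 in, Ī = 141.49 in⁴.
Hole 1 (subtracted): ⌀0.4, A = 0.12566 in², x = 3.4 in, Ī = 0.0012566 in⁴.
Hole 2 (subtracted): ⌀0.4, A = 0.12566 in², x = 6.8 in, Ī = 0.0012566 in⁴.
By symmetry the centroid is at mid-width, x̄ = 5.1 in.
Transfer each piece to the vertical centroidal axis using Ī + A·d² with d = x − 5.1:
  plate: d = 0 in → contributes +141.49 in⁴
  hole 1: d = -1.7 in → contributes −0.36442 in⁴
  hole 2: d = 1.7 in → contributes −0.36442 in⁴
Total I = 140.77 in⁴.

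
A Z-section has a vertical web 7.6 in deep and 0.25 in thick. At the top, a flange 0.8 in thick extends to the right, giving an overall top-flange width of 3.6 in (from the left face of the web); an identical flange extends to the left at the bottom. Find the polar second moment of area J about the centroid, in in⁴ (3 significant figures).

Split into non-overlapping primitives; take the origin at the lower-left of the bounding box.
Web: 0.25 × 7.6, A = 1.9 in², y = 3.8 in, Ī = 9.1453 in⁴.
Top flange (beyond web): 3.35 × 0.8, A = 2.68 in², y = 7.2 in, Ī = 0.14293 in⁴.
Bottom flange (beyond web): 3.35 × 0.8, A = 2.68 in², y = 0.4 in, Ī = 0.14293 in⁴.
Centroid: ȳ = ΣA·y / ΣA = 3.8 in.
Transfer each piece to the centroidal x-axis using Ī + A·d² with d = y − 3.8:
  web: d = 0 in → contributes +9.1453 in⁴
  top flange (beyond web): d = 3.4 in → contributes +31.124 in⁴
  bottom flange (beyond web): d = -3.4 in → contributes +31.124 in⁴
Total I = 71.393 in⁴.
For the y-axis: x̄ = 3.475 in.
Repeating about the centroidal y-axis gives I_y = 22.389 in⁴.
Polar second moment: J = I_x + I_y = 93.782 in⁴.

J ≈ 93.8 in⁴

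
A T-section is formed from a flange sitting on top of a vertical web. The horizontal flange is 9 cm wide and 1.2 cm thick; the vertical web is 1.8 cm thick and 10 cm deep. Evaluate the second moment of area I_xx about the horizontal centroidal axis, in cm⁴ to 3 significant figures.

Decompose the section into non-overlapping parts with the origin at the bottom-left of its bounding rectangle.
Flange: 9 × 1.2, A = 10.8 cm², y = 10.6 cm, Ī = 1.296 cm⁴.
Web: 1.8 × 10, A = 18 cm², y = 5 cm, Ī = 150 cm⁴.
Centroid: ȳ = ΣA·y / ΣA = 7.1 cm.
Transfer each piece to the horizontal centroidal axis using Ī + A·d² with d = y − 7.1:
  flange: d = 3.5 cm → contributes +133.6 cm⁴
  web: d = -2.1 cm → contributes +229.38 cm⁴
Total I = 362.98 cm⁴.

I_xx ≈ 363 cm⁴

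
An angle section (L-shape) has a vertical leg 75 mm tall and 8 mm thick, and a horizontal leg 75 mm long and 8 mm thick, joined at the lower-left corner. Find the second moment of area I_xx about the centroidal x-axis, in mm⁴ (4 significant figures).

I_xx ≈ 6.018 × 10⁵ mm⁴

Split into non-overlapping primitives; take the origin at the lower-left of the bounding box.
Vertical leg: 8 × 75, A = 600 mm², y = 37.5 mm, Ī = 281 250 mm⁴.
Horizontal leg (remainder): 67 × 8, A = 536 mm², y = 4 mm, Ī = 2858.67 mm⁴.
Centroid: ȳ = ΣA·y / ΣA = 21.6937 mm.
Transfer each piece to the centroidal x-axis using Ī + A·d² with d = y − 21.6937:
  vertical leg: d = 15.8063 mm → contributes +431 154 mm⁴
  horizontal leg (remainder): d = -17.6937 mm → contributes +170 662 mm⁴
Total I = 601 816 mm⁴.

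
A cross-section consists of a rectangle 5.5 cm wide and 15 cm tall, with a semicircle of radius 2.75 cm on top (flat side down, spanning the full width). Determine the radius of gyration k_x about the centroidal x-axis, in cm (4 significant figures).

Split into non-overlapping primitives; take the origin at the lower-left of the bounding box.
Rectangular body: 5.5 × 15, A = 82.5 cm², y = 7.5 cm, Ī = 1546.88 cm⁴.
Semicircular cap: semicircle r = 2.75, A = 11.8791 cm², y = 16.1671 cm, Ī = 6.27715 cm⁴.
Centroid: ȳ = ΣA·y / ΣA = 8.5909 cm.
Transfer each piece to the centroidal x-axis using Ī + A·d² with d = y − 8.5909:
  rectangular body: d = -1.0909 cm → contributes +1645.06 cm⁴
  semicircular cap: d = 7.57624 cm → contributes +688.133 cm⁴
Total I = 2333.19 cm⁴.
Radius of gyration: k = √(I/A) = √(2333.19 / 94.3791) = 4.97207 cm.

k_x ≈ 4.972 cm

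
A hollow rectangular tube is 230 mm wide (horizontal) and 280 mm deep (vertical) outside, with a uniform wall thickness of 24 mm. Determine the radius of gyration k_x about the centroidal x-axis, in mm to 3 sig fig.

Decompose the section into non-overlapping parts with the origin at the bottom-left of its bounding rectangle.
Outer rectangle: 230 × 280, A = 64 400 mm², y = 140 mm, Ī = 420 746 667 mm⁴.
Inner void (subtracted): 182 × 232, A = 42 224 mm², y = 140 mm, Ī = 189 388 715 mm⁴.
By symmetry the centroid is at mid-height, ȳ = 140 mm.
All pieces are centred on the centroidal x-axis, so I = ΣĪ (holes subtracted) = 231 357 952 mm⁴.
Radius of gyration: k = √(I/A) = √(231 357 952 / 22 176) = 102.14 mm.

k_x ≈ 102 mm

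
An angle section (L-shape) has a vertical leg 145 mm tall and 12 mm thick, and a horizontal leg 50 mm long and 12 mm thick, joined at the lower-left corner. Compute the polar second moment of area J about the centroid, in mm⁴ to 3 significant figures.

Split into non-overlapping primitives; take the origin at the lower-left of the bounding box.
Vertical leg: 12 × 145, A = 1 740 mm², y = 72.5 mm, Ī = 3 048 625 mm⁴.
Horizontal leg (remainder): 38 × 12, A = 456 mm², y = 6 mm, Ī = 5 472 mm⁴.
Centroid: ȳ = ΣA·y / ΣA = 58.691 mm.
Transfer each piece to the centroidal x-axis using Ī + A·d² with d = y − 58.691:
  vertical leg: d = 13.809 mm → contributes +3 380 411 mm⁴
  horizontal leg (remainder): d = -52.691 mm → contributes +1 271 496 mm⁴
Total I = 4 651 907 mm⁴.
For the y-axis: x̄ = 11.191 mm.
Repeating about the centroidal y-axis gives I_y = 301 572 mm⁴.
Polar second moment: J = I_x + I_y = 4 953 478 mm⁴.

J ≈ 4.95 × 10⁶ mm⁴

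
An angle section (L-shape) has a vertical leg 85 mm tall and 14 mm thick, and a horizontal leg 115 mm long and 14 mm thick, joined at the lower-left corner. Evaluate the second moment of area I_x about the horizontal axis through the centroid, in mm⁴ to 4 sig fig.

I_x ≈ 1.554 × 10⁶ mm⁴

Break the section into simple shapes (no overlaps), measuring from the bottom-left corner of the bounding box.
Vertical leg: 14 × 85, A = 1 190 mm², y = 42.5 mm, Ī = 716 479 mm⁴.
Horizontal leg (remainder): 101 × 14, A = 1 414 mm², y = 7 mm, Ī = 23095.3 mm⁴.
Centroid: ȳ = ΣA·y / ΣA = 23.2231 mm.
Transfer each piece to the horizontal axis through the centroid using Ī + A·d² with d = y − 23.2231:
  vertical leg: d = 19.2769 mm → contributes +1 158 681 mm⁴
  horizontal leg (remainder): d = -16.2231 mm → contributes +395 245 mm⁴
Total I = 1 553 926 mm⁴.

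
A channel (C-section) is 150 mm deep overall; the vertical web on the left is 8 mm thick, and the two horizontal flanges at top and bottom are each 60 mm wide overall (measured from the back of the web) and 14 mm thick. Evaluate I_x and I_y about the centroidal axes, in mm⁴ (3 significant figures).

Split into non-overlapping primitives; take the origin at the lower-left of the bounding box.
Web: 8 × 150, A = 1 200 mm², y = 75 mm, Ī = 2 250 000 mm⁴.
Top flange (beyond web): 52 × 14, A = 728 mm², y = 143 mm, Ī = 11 891 mm⁴.
Bottom flange (beyond web): 52 × 14, A = 728 mm², y = 7 mm, Ī = 11 891 mm⁴.
By symmetry the centroid is at mid-height, ȳ = 75 mm.
Transfer each piece to the centroidal x-axis using Ī + A·d² with d = y − 75:
  web: d = 0 mm → contributes +2 250 000 mm⁴
  top flange (beyond web): d = 68 mm → contributes +3 378 163 mm⁴
  bottom flange (beyond web): d = -68 mm → contributes +3 378 163 mm⁴
Total I = 9 006 325 mm⁴.
For the y-axis: x̄ = 20.446 mm.
Repeating about the centroidal y-axis gives I_y = 926 534 mm⁴.

I_x ≈ 9.01 × 10⁶ mm⁴, I_y ≈ 9.27 × 10⁵ mm⁴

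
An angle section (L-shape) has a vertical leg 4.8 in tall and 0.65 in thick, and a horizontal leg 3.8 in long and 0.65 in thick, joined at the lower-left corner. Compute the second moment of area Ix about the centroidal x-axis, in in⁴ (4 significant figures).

Ix ≈ 11.39 in⁴

Treat the section as a set of non-overlapping primitives; coordinates are from the bounding-box lower-left.
Vertical leg: 0.65 × 4.8, A = 3.12 in², y = 2.4 in, Ī = 5.9904 in⁴.
Horizontal leg (remainder): 3.15 × 0.65, A = 2.0475 in², y = 0.325 in, Ī = 0.0720891 in⁴.
Centroid: ȳ = ΣA·y / ΣA = 1.57783 in.
Transfer each piece to the centroidal x-axis using Ī + A·d² with d = y − 1.57783:
  vertical leg: d = 0.82217 in → contributes +8.09941 in⁴
  horizontal leg (remainder): d = -1.25283 in → contributes +3.28581 in⁴
Total I = 11.3852 in⁴.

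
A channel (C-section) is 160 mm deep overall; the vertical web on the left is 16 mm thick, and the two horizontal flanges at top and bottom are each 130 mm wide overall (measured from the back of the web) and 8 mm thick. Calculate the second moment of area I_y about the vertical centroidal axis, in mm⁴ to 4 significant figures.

I_y ≈ 6.530 × 10⁶ mm⁴

Split into non-overlapping primitives; take the origin at the lower-left of the bounding box.
Web: 16 × 160, A = 2 560 mm², x = 8 mm, Ī = 54613.3 mm⁴.
Top flange (beyond web): 114 × 8, A = 912 mm², x = 73 mm, Ī = 987 696 mm⁴.
Bottom flange (beyond web): 114 × 8, A = 912 mm², x = 73 mm, Ī = 987 696 mm⁴.
Centroid: x̄ = ΣA·x / ΣA = 35.0438 mm.
Transfer each piece to the vertical centroidal axis using Ī + A·d² with d = x − 35.0438:
  web: d = -27.0438 mm → contributes +1 926 913 mm⁴
  top flange (beyond web): d = 37.9562 mm → contributes +2 301 590 mm⁴
  bottom flange (beyond web): d = 37.9562 mm → contributes +2 301 590 mm⁴
Total I = 6 530 093 mm⁴.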